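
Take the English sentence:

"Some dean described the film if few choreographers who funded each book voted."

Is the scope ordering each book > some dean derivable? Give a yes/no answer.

*each book* occurs within the relative clause *who funded each book*, which is itself inside the adjunct *if few choreographers who funded each book voted*.
Two island boundaries intervene — the relative clause and the adjunct. Either alone would block QR.
The inverse ordering *each book* > *some dean* is therefore underivable.
(Only the surface reading survives: one fixed dean with respect to all the relevant books.)

No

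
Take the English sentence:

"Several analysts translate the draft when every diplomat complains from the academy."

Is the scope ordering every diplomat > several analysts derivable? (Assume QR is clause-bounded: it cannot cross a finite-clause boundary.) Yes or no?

No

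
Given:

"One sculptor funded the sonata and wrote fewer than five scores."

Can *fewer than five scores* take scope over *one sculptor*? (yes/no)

No

Structurally, *fewer than five scores* is inside one conjunct of the coordinate structure (*wrote fewer than five scores*).
QR out of a conjunct would have to apply non-ATB, which the CSC forbids.
There is no licit LF on which *fewer than five scores* c-commands *one sculptor*.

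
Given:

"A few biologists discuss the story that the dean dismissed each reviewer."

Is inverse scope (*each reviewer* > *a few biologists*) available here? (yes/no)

No

*each reviewer* sits inside the complex NP *the story that the dean dismissed each reviewer*.
Noun-complement clauses are scope islands (the Complex NP Constraint): a quantifier inside one cannot scope into the matrix.
*each reviewer* > *a few biologists* would require crossing that boundary, which is illicit.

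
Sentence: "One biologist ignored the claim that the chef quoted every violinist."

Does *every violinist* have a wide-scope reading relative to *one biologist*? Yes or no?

The target quantifier *every violinist* is part of the complex NP *the claim that the chef quoted every violinist*.
A that-clause complement to a noun is an island; QR cannot cross the NP boundary.
So *every violinist* cannot raise to a position above *one biologist*.

No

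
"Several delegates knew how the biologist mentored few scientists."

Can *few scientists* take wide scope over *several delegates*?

No

The target quantifier *few scientists* is part of the embedded question *how the biologist mentored few scientists*.
An indirect question is a wh-island; the filled [Spec,CP] blocks QR across the CP edge.
So *few scientists* cannot raise to a position above *several delegates*.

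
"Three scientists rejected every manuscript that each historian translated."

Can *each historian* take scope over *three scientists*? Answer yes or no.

No

*each historian* sits inside the relative clause *that each historian translated* modifying *every manuscript*.
QR out of a relative clause is ruled out by the relative-clause island constraint.
The inverse ordering *each historian* > *three scientists* is therefore underivable.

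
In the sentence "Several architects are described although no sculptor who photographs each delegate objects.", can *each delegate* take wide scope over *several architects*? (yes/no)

No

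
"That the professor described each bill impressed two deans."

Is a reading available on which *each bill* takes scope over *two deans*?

The DP *each bill* is contained in the sentential subject *that the professor described each bill*.
The subject-island constraint blocks QR out of a clausal subject.
So the wide-scope reading for *each bill* is blocked.

No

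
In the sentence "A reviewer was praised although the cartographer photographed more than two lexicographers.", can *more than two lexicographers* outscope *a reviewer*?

*more than two lexicographers* occurs within the adjunct clause *although the cartographer photographed more than two lexicographers*.
Adjuncts are opaque for quantifier raising; a quantifier in an adjunct stays inside it.
So *more than two lexicographers* cannot raise high enough to outscope *a reviewer*; only the surface ordering *a reviewer* > *more than two lexicographers* is available.

No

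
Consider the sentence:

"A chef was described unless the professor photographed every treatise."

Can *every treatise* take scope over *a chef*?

*every treatise* is embedded in the adjunct clause *unless the professor photographed every treatise*.
Adverbial clauses are not L-marked, so they are barriers for QR — the quantifier cannot escape the adjunct.
There is no licit LF on which *every treatise* c-commands *a chef*.

No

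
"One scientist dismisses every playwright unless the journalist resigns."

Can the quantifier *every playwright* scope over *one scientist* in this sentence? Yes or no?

Yes

Neither queried DP is inside the adjunct, so the adjunct-island constraint does not apply.
Ordinary QR to a clause-peripheral position gives the wide-scope LF for the lower DP.
So *every playwright* > *one scientist* is among the available readings.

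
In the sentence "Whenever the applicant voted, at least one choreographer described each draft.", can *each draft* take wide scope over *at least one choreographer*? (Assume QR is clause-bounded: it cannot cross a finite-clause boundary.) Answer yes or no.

The adjunct clause does not contain *each draft*, which is the matrix object.
Ordinary QR to a clause-peripheral position gives the wide-scope LF for the lower DP.

Yes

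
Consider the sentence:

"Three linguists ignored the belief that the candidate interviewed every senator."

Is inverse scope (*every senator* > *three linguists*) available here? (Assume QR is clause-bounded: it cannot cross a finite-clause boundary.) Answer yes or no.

No

*every senator* is embedded in the complex NP *the belief that the candidate interviewed every senator*.
Noun-complement clauses are scope islands (the Complex NP Constraint): a quantifier inside one cannot scope into the matrix.
Hence only narrow scope for *every senator* (under *three linguists*) survives.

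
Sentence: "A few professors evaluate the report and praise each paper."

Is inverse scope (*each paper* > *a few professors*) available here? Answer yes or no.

The DP *each paper* is contained in one conjunct of the coordinate structure (*praise each paper*).
QR out of a conjunct would have to apply non-ATB, which the CSC forbids.
So the wide-scope reading for *each paper* is blocked.

No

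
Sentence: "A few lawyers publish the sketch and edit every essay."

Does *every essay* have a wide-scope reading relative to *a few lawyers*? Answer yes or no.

No

The target quantifier *every essay* is part of one conjunct of the coordinate structure (*edit every essay*).
A quantifier cannot raise out of one conjunct of a coordination across the whole coordinate structure — the CSC applies to QR.
Hence only narrow scope for *every essay* (under *a few lawyers*) survives.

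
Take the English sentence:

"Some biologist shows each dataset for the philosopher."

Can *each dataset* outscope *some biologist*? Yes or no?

*some biologist* and *each dataset* are co-arguments of the matrix verb, with nothing but a clause-internal boundary between them.
QR within a single clause is free, so the lower quantifier may take scope over the higher one.

Yes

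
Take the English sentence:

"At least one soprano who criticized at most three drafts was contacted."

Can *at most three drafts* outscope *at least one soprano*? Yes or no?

No

*at most three drafts* occurs within the relative clause *who criticized at most three drafts*.
Quantifiers inside a relative clause are trapped there; the RC boundary blocks QR.
So *at most three drafts* cannot raise to a position above *at least one soprano*.
(Only the surface reading survives: one fixed soprano with respect to all the relevant drafts.)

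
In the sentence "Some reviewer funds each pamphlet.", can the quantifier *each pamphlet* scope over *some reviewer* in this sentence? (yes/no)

Yes

*each pamphlet* is the matrix object and *some reviewer* the matrix subject; the two are clausemates.
Ordinary QR to a clause-peripheral position gives the wide-scope LF for the lower DP.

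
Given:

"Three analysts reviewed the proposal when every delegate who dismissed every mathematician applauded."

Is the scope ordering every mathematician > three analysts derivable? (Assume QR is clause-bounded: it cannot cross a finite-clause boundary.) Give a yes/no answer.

No

*every mathematician* is embedded in the relative clause *who dismissed every mathematician*, which is itself inside the adjunct *when every delegate who dismissed every mathematician applauded*.
Two island boundaries intervene — the relative clause and the adjunct. Either alone would block QR.
So the wide-scope reading for *every mathematician* is blocked.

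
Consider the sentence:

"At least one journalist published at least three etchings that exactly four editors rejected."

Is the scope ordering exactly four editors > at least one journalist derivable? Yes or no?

*exactly four editors* occurs within the relative clause *that exactly four editors rejected* modifying *at least three etchings*.
Relative clauses block scope extraction: QR cannot target a position outside the modified NP.
So *exactly four editors* cannot raise high enough to outscope *at least one journalist*; only the surface ordering *at least one journalist* > *exactly four editors* is available.
(Only the surface reading survives: one fixed journalist with respect to all the relevant editors.)

No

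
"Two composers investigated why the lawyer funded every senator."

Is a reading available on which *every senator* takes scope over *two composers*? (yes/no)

No

*every senator* sits inside the embedded question *why the lawyer funded every senator*.
The wh-island constraint blocks QR out of an embedded interrogative.
There is no licit LF on which *every senator* c-commands *two composers*.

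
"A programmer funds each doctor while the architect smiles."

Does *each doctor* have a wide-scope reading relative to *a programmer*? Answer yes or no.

Yes

The adjunct island is irrelevant here — *each doctor* and *a programmer* are both in the matrix clause.
Since no island is crossed, the inverse ordering is licensed alongside surface scope.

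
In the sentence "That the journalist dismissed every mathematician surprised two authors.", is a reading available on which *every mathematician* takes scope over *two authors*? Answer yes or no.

No

Structurally, *every mathematician* is inside the sentential subject *that the journalist dismissed every mathematician*.
Sentential subjects are islands: a quantifier inside the subject clause cannot raise over the matrix predicate.
There is no licit LF on which *every mathematician* c-commands *two authors*.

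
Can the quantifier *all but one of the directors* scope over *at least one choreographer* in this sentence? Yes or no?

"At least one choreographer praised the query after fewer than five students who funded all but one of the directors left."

No

Structurally, *all but one of the directors* is inside the relative clause *who funded all but one of the directors*, which is itself inside the adjunct *after fewer than five students who funded all but one of the directors left*.
Two island boundaries intervene — the relative clause and the adjunct. Either alone would block QR.
There is no licit LF on which *all but one of the directors* c-commands *at least one choreographer*.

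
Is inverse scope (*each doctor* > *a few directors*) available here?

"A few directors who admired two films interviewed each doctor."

Yes

Although the sentence contains a relative clause (*who admired two films*), *each doctor* is outside it, in the matrix VP.
No island intervenes, so both surface and inverse scope are derivable.
So *each doctor* > *a few directors* is among the available readings.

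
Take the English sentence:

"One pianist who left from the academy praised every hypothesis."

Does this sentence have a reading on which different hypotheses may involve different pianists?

Yes

The paraphrase describes the scope ordering *every hypothesis* > *one pianist*.
The relative clause *who left from the academy* modifies *one pianist*, but *every hypothesis* is not inside that relative clause — it is an argument of the matrix verb.
With no island boundary between them, the object can take inverse scope over the subject via ordinary QR within the clause.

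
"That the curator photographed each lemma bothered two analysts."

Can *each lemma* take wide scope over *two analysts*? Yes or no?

No

The target quantifier *each lemma* is part of the sentential subject *that the curator photographed each lemma*.
Sentential subjects are islands: a quantifier inside the subject clause cannot raise over the matrix predicate.
So *each lemma* cannot raise to a position above *two analysts*.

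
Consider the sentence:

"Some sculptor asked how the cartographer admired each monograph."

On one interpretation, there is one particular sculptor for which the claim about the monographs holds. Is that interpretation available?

Yes

The paraphrase describes the scope ordering *some sculptor* > *each monograph*.
Surface scope (*some sculptor* > *each monograph*) is always derivable; islands only block QR, not in-situ interpretation.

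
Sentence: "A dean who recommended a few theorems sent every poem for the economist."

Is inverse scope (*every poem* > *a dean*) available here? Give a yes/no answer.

*every poem* sits in the matrix clause, not in the relative clause on *a dean*.
Clause-internal QR can adjoin the lower DP above the subject, yielding the inverse reading.

Yes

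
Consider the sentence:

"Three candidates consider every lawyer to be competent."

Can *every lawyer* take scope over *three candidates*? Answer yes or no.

Yes

*every lawyer* is the subject of an ECM infinitive — the infinitival complement of an ECM verb is not a scope island, so *every lawyer* can raise into the matrix clause.
Clause-internal QR can adjoin the lower DP above the subject, yielding the inverse reading.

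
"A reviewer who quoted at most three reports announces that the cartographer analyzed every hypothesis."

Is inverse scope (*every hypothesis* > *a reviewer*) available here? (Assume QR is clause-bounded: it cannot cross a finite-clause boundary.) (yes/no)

*every hypothesis* occurs within the finite complement clause *that the cartographer analyzed every hypothesis*.
Given the clause-boundedness assumption, QR cannot cross the finite CP into the matrix.
*every hypothesis* is confined to the island and cannot take scope over *a reviewer*.

No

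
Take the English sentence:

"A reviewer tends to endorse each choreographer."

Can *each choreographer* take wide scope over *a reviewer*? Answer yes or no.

Yes

Infinitival complements of raising predicates do not block QR; *each choreographer* and *a reviewer* are effectively clausemates.
With no island boundary between them, the object can take inverse scope over the subject via ordinary QR within the clause.
The sentence is scopally ambiguous between *a reviewer* > *each choreographer* and *each choreographer* > *a reviewer*.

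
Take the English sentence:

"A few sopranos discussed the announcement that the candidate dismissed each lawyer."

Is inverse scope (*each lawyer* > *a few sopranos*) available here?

*each lawyer* sits inside the complex NP *the announcement that the candidate dismissed each lawyer*.
The complex NP is opaque for QR — the quantifier is frozen inside the noun's complement.
*each lawyer* is confined to the island and cannot take scope over *a few sopranos*.

No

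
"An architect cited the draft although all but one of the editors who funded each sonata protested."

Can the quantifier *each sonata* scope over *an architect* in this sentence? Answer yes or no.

No

The target quantifier *each sonata* is part of the relative clause *who funded each sonata*, which is itself inside the adjunct *although all but one of the editors who funded each sonata protested*.
Both the relative clause and the enclosing adjunct are scope islands; QR cannot cross either.
The inverse ordering *each sonata* > *an architect* is therefore underivable.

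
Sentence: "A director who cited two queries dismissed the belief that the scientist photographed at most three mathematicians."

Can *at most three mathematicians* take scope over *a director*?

No

*at most three mathematicians* sits inside the complex NP *the belief that the scientist photographed at most three mathematicians*.
A that-clause complement to a noun is an island; QR cannot cross the NP boundary.
There is no licit LF on which *at most three mathematicians* c-commands *a director*.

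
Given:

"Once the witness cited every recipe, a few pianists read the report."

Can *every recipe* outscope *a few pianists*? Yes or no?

No

*every recipe* occurs within the adjunct clause *once the witness cited every recipe*.
Adverbial clauses are not L-marked, so they are barriers for QR — the quantifier cannot escape the adjunct.
So *every recipe* cannot raise to a position above *a few pianists*.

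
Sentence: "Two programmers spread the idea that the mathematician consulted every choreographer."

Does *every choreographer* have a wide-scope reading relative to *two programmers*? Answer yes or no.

*every choreographer* is embedded in the complex NP *the idea that the mathematician consulted every choreographer*.
Noun-complement clauses are scope islands (the Complex NP Constraint): a quantifier inside one cannot scope into the matrix.
Hence only narrow scope for *every choreographer* (under *two programmers*) survives.

No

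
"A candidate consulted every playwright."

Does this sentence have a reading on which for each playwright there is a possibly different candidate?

The described interpretation is the *every playwright* > *a candidate* scoping.
*every playwright* is the matrix object and *a candidate* the matrix subject; the two are clausemates.
Nothing blocks QR of the lower DP to a position above the higher one, so inverse scope is available.

Yes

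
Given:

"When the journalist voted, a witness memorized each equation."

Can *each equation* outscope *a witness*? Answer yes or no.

Yes

The adjunct island is irrelevant here — *each equation* and *a witness* are both in the matrix clause.
Ordinary QR to a clause-peripheral position gives the wide-scope LF for the lower DP.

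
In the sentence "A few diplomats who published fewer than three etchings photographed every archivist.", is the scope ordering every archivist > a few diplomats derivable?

Yes

*every archivist* sits in the matrix clause, not in the relative clause on *a few diplomats*.
No island intervenes, so both surface and inverse scope are derivable.
So *every archivist* > *a few diplomats* is among the available readings.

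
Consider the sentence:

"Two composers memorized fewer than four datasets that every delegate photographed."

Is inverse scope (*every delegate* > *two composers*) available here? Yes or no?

The target quantifier *every delegate* is part of the relative clause *that every delegate photographed* modifying *fewer than four datasets*.
QR out of a relative clause is ruled out by the relative-clause island constraint.
So *every delegate* cannot raise to a position above *two composers*.

No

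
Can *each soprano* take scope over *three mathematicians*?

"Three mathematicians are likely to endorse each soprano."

Yes

*each soprano* is inside a raising infinitive, which is transparent to QR (no CP barrier), so it behaves as a matrix argument.
Nothing blocks QR of the lower DP to a position above the higher one, so inverse scope is available.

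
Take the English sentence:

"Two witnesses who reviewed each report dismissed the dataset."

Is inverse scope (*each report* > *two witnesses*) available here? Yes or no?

No

*each report* sits inside the relative clause *who reviewed each report*.
Quantifiers inside a relative clause are trapped there; the RC boundary blocks QR.
There is no licit LF on which *each report* c-commands *two witnesses*.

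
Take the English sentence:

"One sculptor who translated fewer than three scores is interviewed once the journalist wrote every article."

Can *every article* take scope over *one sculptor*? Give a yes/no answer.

No

The DP *every article* is contained in the adjunct clause *once the journalist wrote every article*.
Adverbial clauses are not L-marked, so they are barriers for QR — the quantifier cannot escape the adjunct.
So *every article* cannot raise high enough to outscope *one sculptor*; only the surface ordering *one sculptor* > *every article* is available.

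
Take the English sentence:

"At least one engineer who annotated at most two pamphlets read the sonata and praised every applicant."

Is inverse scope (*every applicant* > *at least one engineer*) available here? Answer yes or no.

No

The target quantifier *every applicant* is part of one conjunct of the coordinate structure (*praised every applicant*).
Asymmetric QR out of one conjunct violates the Coordinate Structure Constraint.
So the wide-scope reading for *every applicant* is blocked.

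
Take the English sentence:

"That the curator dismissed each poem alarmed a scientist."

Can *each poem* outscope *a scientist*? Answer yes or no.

The target quantifier *each poem* is part of the sentential subject *that the curator dismissed each poem*.
Subjects — clausal subjects included — are islands for extraction, and QR is no exception.
So *each poem* cannot raise to a position above *a scientist*.

No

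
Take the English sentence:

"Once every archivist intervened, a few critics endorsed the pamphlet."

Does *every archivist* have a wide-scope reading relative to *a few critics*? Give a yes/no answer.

*every archivist* is embedded in the adjunct clause *once every archivist intervened*.
Since the clause is an adjunct (not a complement), the Adjunct Condition blocks QR across its edge.
So the wide-scope reading for *every archivist* is blocked.

No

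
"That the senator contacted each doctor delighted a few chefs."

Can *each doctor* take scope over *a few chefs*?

*each doctor* sits inside the sentential subject *that the senator contacted each doctor*.
Sentential subjects are islands: a quantifier inside the subject clause cannot raise over the matrix predicate.
The ordering *each doctor* > *a few chefs* is therefore underivable.

No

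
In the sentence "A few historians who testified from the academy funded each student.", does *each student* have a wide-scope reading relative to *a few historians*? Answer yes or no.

Yes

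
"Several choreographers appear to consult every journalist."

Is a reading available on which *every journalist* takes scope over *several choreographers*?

Yes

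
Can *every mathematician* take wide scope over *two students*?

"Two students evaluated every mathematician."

*every mathematician* is the matrix object and *two students* the matrix subject; the two are clausemates.
Since no island is crossed, the inverse ordering is licensed alongside surface scope.
Both orderings are possible: *two students* > *every mathematician* and *every mathematician* > *two students*.

Yes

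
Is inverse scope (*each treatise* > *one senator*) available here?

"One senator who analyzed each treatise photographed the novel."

*each treatise* sits inside the relative clause *who analyzed each treatise*.
Relative clauses block scope extraction: QR cannot target a position outside the modified NP.
So *each treatise* cannot raise high enough to outscope *one senator*; only the surface ordering *one senator* > *each treatise* is available.
(Only the surface reading survives: one fixed senator with respect to all the relevant treatises.)

No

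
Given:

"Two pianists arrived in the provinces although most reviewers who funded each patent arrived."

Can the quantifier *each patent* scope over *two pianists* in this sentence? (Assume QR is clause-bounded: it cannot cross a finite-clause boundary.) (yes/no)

No

*each patent* occurs within the relative clause *who funded each patent*, which is itself inside the adjunct *although most reviewers who funded each patent arrived*.
The quantifier would have to escape first the RC and then the adjunct — two independent island violations.
So the wide-scope reading for *each patent* is blocked.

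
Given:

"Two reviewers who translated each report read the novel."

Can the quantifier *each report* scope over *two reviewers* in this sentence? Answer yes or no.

No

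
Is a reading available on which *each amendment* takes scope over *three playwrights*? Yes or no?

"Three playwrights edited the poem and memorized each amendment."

The target quantifier *each amendment* is part of one conjunct of the coordinate structure (*memorized each amendment*).
A quantifier cannot raise out of one conjunct of a coordination across the whole coordinate structure — the CSC applies to QR.
So *each amendment* cannot raise to a position above *three playwrights*.

No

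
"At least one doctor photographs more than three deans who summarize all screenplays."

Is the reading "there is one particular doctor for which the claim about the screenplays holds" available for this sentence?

This is the *at least one doctor* > *all screenplays* reading.
That is the surface-scope ordering, which is always one of the available readings — island constraints only ever restrict inverse scope.

Yes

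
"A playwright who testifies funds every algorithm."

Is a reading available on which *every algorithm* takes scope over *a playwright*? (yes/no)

Yes

*every algorithm* sits in the matrix clause, not in the relative clause on *a playwright*.
Since no island is crossed, the inverse ordering is licensed alongside surface scope.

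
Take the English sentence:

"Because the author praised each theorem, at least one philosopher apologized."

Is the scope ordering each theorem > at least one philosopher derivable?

No

*each theorem* sits inside the adjunct clause *because the author praised each theorem*.
Adverbial clauses are not L-marked, so they are barriers for QR — the quantifier cannot escape the adjunct.
So the wide-scope reading for *each theorem* is blocked.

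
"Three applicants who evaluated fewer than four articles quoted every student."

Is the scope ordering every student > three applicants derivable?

The RC *who evaluated fewer than four articles* is an island, but *every student* is not inside it — it is the matrix object, a clausemate of *three applicants*.
Clause-internal QR can adjoin the lower DP above the subject, yielding the inverse reading.
The sentence is scopally ambiguous between *three applicants* > *every student* and *every student* > *three applicants*.

Yes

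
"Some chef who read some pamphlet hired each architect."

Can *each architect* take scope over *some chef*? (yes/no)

Yes

Although the sentence contains a relative clause (*who read some pamphlet*), *each architect* is outside it, in the matrix VP.
With no island boundary between them, the object can take inverse scope over the subject via ordinary QR within the clause.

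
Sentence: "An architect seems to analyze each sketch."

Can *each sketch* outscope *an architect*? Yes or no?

Yes

Infinitival complements of raising predicates do not block QR; *each sketch* and *an architect* are effectively clausemates.
Clause-internal QR can adjoin the lower DP above the subject, yielding the inverse reading.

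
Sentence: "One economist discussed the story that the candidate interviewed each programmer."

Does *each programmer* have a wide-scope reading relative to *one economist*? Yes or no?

*each programmer* is embedded in the complex NP *the story that the candidate interviewed each programmer*.
A that-clause complement to a noun is an island; QR cannot cross the NP boundary.
*each programmer* is confined to the island and cannot take scope over *one economist*.
(Only the surface reading survives: one fixed economist with respect to all the relevant programmers.)

No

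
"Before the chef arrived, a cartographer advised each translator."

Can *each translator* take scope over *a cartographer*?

Yes

*each translator* is a matrix argument; the adjunct is an island but the target quantifier is outside it.
Ordinary QR to a clause-peripheral position gives the wide-scope LF for the lower DP.
The sentence is scopally ambiguous between *a cartographer* > *each translator* and *each translator* > *a cartographer*.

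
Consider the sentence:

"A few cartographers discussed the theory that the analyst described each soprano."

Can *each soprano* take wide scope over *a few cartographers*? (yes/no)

No

*each soprano* is embedded in the complex NP *the theory that the analyst described each soprano*.
Since the clause is the complement of a nominal head, the CNPC blocks scope extraction.
*each soprano* is confined to the island and cannot take scope over *a few cartographers*.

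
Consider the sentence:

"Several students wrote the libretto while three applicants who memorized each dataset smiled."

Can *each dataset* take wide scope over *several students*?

The target quantifier *each dataset* is part of the relative clause *who memorized each dataset*, which is itself inside the adjunct *while three applicants who memorized each dataset smiled*.
Both the relative clause and the enclosing adjunct are scope islands; QR cannot cross either.
Hence only narrow scope for *each dataset* (under *several students*) survives.

No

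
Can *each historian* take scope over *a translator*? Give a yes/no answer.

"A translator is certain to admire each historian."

Yes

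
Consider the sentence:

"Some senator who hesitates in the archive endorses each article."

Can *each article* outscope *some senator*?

Yes

The RC *who hesitates in the archive* is an island, but *each article* is not inside it — it is the matrix object, a clausemate of *some senator*.
No island intervenes, so both surface and inverse scope are derivable.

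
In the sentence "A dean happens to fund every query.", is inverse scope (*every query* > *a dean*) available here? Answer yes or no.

Yes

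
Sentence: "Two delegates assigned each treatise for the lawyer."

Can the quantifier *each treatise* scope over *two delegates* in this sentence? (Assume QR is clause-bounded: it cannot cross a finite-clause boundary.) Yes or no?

Yes

*each treatise* is the matrix object and *two delegates* the matrix subject; the two are clausemates.
QR within a single clause is free, so the lower quantifier may take scope over the higher one.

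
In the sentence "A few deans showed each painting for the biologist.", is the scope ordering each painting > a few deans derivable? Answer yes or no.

Yes

*each painting* and *a few deans* are in the same minimal clause.
QR within a single clause is free, so the lower quantifier may take scope over the higher one.
Both orderings are possible: *a few deans* > *each painting* and *each painting* > *a few deans*.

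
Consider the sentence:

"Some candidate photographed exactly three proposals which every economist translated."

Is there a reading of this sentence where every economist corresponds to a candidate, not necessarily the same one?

This is the *every economist* > *some candidate* reading.
*every economist* is embedded in the relative clause *which every economist translated* modifying *exactly three proposals*.
Relative clauses block scope extraction: QR cannot target a position outside the modified NP.
There is no licit LF on which *every economist* c-commands *some candidate*.

No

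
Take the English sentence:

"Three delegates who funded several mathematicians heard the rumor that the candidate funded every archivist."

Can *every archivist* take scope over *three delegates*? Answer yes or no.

No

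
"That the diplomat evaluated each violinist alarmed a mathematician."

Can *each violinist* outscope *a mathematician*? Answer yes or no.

No

Structurally, *each violinist* is inside the sentential subject *that the diplomat evaluated each violinist*.
Sentential subjects are islands: a quantifier inside the subject clause cannot raise over the matrix predicate.
The ordering *each violinist* > *a mathematician* is therefore underivable.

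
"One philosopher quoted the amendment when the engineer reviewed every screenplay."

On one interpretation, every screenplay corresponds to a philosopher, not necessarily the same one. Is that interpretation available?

No

The described interpretation is the *every screenplay* > *one philosopher* scoping.
The target quantifier *every screenplay* is part of the adjunct clause *when the engineer reviewed every screenplay*.
Adjunct clauses are scope islands: a quantifier inside an adjunct cannot raise into the matrix clause.
So the wide-scope reading for *every screenplay* is blocked.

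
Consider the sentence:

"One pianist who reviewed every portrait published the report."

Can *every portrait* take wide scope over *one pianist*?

*every portrait* sits inside the relative clause *who reviewed every portrait*.
Relative clauses are scope islands: a quantifier cannot QR out of a relative clause to take scope in the matrix clause.
So *every portrait* cannot raise high enough to outscope *one pianist*; only the surface ordering *one pianist* > *every portrait* is available.

No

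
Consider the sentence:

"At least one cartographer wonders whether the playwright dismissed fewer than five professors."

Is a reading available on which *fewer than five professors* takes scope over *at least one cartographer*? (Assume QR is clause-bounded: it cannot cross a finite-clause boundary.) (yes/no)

No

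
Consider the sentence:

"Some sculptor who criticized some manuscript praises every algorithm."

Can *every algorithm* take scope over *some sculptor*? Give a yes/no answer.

*every algorithm* is a matrix argument; only *some sculptor* is modified by the relative clause *who criticized some manuscript*, so the RC island is irrelevant to the target quantifier.
Since no island is crossed, the inverse ordering is licensed alongside surface scope.

Yes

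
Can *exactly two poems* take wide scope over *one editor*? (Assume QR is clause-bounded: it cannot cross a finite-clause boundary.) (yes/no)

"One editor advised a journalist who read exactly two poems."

No

Structurally, *exactly two poems* is inside the relative clause *who read exactly two poems* modifying *a journalist*.
QR out of a relative clause is ruled out by the relative-clause island constraint.
So *exactly two poems* cannot raise to a position above *one editor*.
(Only the surface reading survives: one fixed editor with respect to all the relevant poems.)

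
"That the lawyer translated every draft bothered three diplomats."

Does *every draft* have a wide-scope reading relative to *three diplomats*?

*every draft* is embedded in the sentential subject *that the lawyer translated every draft*.
Subjects — clausal subjects included — are islands for extraction, and QR is no exception.
*every draft* is confined to the island and cannot take scope over *three diplomats*.

No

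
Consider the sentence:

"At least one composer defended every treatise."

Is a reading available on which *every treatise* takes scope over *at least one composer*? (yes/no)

*every treatise* and *at least one composer* are in the same minimal clause.
Nothing blocks QR of the lower DP to a position above the higher one, so inverse scope is available.
Both orderings are possible: *at least one composer* > *every treatise* and *every treatise* > *at least one composer*.

Yes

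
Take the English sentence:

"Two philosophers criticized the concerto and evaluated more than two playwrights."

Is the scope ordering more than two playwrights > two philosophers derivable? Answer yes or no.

No

Structurally, *more than two playwrights* is inside one conjunct of the coordinate structure (*evaluated more than two playwrights*).
The Coordinate Structure Constraint blocks movement (including QR) out of a single conjunct.
So the wide-scope reading for *more than two playwrights* is blocked.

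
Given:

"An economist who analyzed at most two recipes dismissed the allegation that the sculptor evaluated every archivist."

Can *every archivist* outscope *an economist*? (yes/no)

No

*every archivist* sits inside the complex NP *the allegation that the sculptor evaluated every archivist*.
The complex NP is opaque for QR — the quantifier is frozen inside the noun's complement.
*every archivist* is confined to the island and cannot take scope over *an economist*.
(Only the surface reading survives: one fixed economist with respect to all the relevant archivists.)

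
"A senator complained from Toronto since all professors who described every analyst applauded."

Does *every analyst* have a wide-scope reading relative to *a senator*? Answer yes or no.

No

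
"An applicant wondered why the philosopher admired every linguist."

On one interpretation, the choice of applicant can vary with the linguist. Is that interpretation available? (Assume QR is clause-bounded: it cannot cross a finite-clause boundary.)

No

The described interpretation is the *every linguist* > *an applicant* scoping.
*every linguist* is embedded in the embedded question *why the philosopher admired every linguist*.
An indirect question is a wh-island; the filled [Spec,CP] blocks QR across the CP edge.
Hence only narrow scope for *every linguist* (under *an applicant*) survives.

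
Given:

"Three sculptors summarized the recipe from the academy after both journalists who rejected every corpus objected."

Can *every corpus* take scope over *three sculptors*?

No

*every corpus* is embedded in the relative clause *who rejected every corpus*, which is itself inside the adjunct *after both journalists who rejected every corpus objected*.
Both the relative clause and the enclosing adjunct are scope islands; QR cannot cross either.
Hence only narrow scope for *every corpus* (under *three sculptors*) survives.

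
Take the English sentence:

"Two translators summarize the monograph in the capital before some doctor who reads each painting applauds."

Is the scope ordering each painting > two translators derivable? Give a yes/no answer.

No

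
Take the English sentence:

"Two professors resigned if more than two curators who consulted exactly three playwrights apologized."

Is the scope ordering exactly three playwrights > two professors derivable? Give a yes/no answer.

No

Structurally, *exactly three playwrights* is inside the relative clause *who consulted exactly three playwrights*, which is itself inside the adjunct *if more than two curators who consulted exactly three playwrights apologized*.
The quantifier would have to escape first the RC and then the adjunct — two independent island violations.
The inverse ordering *exactly three playwrights* > *two professors* is therefore underivable.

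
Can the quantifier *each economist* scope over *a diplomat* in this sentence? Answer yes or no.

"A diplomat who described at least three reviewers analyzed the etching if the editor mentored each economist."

No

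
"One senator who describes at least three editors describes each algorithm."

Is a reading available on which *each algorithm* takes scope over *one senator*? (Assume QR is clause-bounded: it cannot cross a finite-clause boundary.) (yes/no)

Yes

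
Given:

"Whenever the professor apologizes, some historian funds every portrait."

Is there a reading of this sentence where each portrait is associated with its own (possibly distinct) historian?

Yes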